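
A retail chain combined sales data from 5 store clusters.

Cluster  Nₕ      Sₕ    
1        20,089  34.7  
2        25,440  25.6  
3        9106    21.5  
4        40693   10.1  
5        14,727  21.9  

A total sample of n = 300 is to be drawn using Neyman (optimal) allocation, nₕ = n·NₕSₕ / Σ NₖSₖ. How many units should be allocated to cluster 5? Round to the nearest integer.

1: NₕSₕ = 20089·34.7 = 697088.3
2: NₕSₕ = 25440·25.6 = 651264
3: NₕSₕ = 9106·21.5 = 195779
4: NₕSₕ = 40693·10.1 = 410999.3
5: NₕSₕ = 14727·21.9 = 322521.3
Σ NₕSₕ = 2277651.9.
n_5 = 300·322521.3/2277651.9 = 42.481... → 42.

42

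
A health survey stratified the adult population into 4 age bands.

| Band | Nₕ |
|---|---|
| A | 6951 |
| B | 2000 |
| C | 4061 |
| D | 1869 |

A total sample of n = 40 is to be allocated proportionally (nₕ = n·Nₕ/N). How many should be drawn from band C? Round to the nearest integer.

11

N = 6951 + 2000 + 4061 + 1869 = 14881.
n_C = 40·4061/14881 = 10.916... → 11.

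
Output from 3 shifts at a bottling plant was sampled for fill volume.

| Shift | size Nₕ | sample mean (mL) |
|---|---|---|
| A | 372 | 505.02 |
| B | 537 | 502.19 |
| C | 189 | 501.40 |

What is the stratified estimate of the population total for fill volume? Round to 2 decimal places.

552308.07

A: 372·505.02 = 187867.44
B: 537·502.19 = 269676.03
C: 189·501.40 = 94764.6
τ̂ = Σ Nₕx̄ₕ = 552308.07.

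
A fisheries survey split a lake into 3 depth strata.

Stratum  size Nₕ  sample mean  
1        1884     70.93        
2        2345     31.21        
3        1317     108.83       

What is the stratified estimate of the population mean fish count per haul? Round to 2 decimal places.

63.14

N = 1884 + 2345 + 1317 = 5546.
Weight each subgroup mean by Nₕ/N and sum.
Σ Nₕx̄ₕ = 1884·70.93 + 2345·31.21 + 1317·108.83 = 133632.12 + 73187.45 + 143329.11 = 350148.68.
Divide by N: 350148.68 / 5546 = 63.1354... → 63.14.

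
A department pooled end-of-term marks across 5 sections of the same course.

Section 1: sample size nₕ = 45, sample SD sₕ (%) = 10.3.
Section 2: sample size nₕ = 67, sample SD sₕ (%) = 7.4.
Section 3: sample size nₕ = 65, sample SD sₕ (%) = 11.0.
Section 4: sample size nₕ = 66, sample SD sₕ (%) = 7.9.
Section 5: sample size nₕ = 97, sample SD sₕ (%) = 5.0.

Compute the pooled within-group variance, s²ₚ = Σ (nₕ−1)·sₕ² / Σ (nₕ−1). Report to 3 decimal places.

67.113

1: (45−1)·10.3² = 44·106.09 = 4667.96
2: (67−1)·7.4² = 66·54.76 = 3614.16
3: (65−1)·11.0² = 64·121 = 7744
4: (66−1)·7.9² = 65·62.41 = 4056.65
5: (97−1)·5.0² = 96·25 = 2400
Numerator = 22482.77; denominator = Σ(nₕ−1) = 335.
s²ₚ = 22482.77/335 = 67.11275... → 67.113.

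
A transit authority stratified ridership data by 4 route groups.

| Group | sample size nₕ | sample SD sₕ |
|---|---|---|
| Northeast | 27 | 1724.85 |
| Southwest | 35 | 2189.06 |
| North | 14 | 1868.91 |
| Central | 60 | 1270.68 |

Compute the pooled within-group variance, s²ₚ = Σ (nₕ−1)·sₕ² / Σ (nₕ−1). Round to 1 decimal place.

2885984.8

Northeast: (27−1)·1724.85² = 26·2975107.5225 = 77352795.585
Southwest: (35−1)·2189.06² = 34·4791983.6836 = 162927445.2424
North: (14−1)·1868.91² = 13·3492824.5881 = 45406719.6453
Central: (60−1)·1270.68² = 59·1614627.6624 = 95263032.0816
Numerator = 380949992.5543; denominator = Σ(nₕ−1) = 132.
s²ₚ = 380949992.5543/132 = 2885984.792... → 2885984.8.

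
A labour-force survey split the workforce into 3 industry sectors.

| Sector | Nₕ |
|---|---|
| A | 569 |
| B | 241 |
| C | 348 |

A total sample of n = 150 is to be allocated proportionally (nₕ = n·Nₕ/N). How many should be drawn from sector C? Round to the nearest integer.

Share of sector C = 348/1158 = 0.30052.
Allocate 150 × 0.30052 = 45.078... → 45.

45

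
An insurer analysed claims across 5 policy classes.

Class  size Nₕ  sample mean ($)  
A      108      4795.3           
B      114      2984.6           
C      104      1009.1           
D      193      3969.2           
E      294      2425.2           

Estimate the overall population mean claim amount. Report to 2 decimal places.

3003.87

N = 813; weights Wₕ = Nₕ/N = (0.1328, 0.1402, 0.1279, 0.2374, 0.3616).
x̄_st = Σ Wₕ·x̄ₕ = 0.1328·4795.3 + 0.1402·2984.6 + 0.1279·1009.1 + 0.2374·3969.2 + 0.3616·2425.2 ≈ 3003.8716...
→ 3003.87.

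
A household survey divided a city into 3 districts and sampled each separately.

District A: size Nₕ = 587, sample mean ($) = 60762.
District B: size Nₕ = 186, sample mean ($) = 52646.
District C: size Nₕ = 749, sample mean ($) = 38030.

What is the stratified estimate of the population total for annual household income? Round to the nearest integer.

73943920

A: 587·60762 = 35667294
B: 186·52646 = 9792156
C: 749·38030 = 28484470
τ̂ = Σ Nₕx̄ₕ = 73943920.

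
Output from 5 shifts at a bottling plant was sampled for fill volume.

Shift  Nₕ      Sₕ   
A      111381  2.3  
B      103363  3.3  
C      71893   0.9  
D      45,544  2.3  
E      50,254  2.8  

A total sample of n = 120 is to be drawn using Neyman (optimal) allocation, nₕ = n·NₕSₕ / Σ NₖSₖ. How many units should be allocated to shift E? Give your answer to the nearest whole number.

A: NₕSₕ = 111381·2.3 = 256176.3
B: NₕSₕ = 103363·3.3 = 341097.9
C: NₕSₕ = 71893·0.9 = 64703.7
D: NₕSₕ = 45544·2.3 = 104751.2
E: NₕSₕ = 50254·2.8 = 140711.2
Σ NₕSₕ = 907440.3.
n_E = 120·140711.2/907440.3 = 18.608... → 19.

19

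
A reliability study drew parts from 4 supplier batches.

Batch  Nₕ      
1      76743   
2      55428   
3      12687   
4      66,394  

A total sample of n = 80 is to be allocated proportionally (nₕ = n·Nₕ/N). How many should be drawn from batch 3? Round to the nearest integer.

5

N = 76743 + 55428 + 12687 + 66394 = 211252.
n_3 = 80·12687/211252 = 4.804... → 5.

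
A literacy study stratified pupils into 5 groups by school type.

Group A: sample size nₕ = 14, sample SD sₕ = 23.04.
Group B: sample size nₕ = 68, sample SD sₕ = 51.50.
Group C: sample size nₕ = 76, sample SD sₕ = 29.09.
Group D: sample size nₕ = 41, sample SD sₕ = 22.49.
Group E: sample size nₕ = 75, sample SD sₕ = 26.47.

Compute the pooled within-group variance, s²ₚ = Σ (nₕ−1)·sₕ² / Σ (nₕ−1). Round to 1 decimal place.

A: (14−1)·23.04² = 13·530.8416 = 6900.9408
B: (68−1)·51.50² = 67·2652.25 = 177700.75
C: (76−1)·29.09² = 75·846.2281 = 63467.1075
D: (41−1)·22.49² = 40·505.8001 = 20232.004
E: (75−1)·26.47² = 74·700.6609 = 51848.9066
Numerator = 320149.7089; denominator = Σ(nₕ−1) = 269.
s²ₚ = 320149.7089/269 = 1190.148... → 1190.1.

1190.1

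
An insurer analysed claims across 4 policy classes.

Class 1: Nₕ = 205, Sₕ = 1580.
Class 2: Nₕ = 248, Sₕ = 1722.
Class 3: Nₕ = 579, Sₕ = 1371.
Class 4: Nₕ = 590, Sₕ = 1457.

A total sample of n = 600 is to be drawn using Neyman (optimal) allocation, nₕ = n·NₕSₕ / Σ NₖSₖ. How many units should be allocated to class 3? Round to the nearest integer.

198

Σ NₕSₕ = 205·1580 + 248·1722 + 579·1371 + 590·1457 = 2404395.
Share for 3: 793809/2404395 = 0.33015.
n_3 = 600 × 0.33015 = 198.089... → 198.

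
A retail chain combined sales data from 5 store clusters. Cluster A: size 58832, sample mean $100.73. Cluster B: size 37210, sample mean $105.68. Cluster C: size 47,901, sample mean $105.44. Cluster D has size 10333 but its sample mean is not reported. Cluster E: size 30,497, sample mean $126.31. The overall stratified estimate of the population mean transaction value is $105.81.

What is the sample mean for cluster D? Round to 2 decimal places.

N = 58832 + 37210 + 47901 + 10333 + 30497 = 184773.
Overall total = μ·N = 105.81·184773 = 19550831.13.
Subtract the known strata: 58832·100.73 + 37210·105.68 + 47901·105.44 + 30497·126.31 = 18761257.67.
Remaining total for cluster D: 19550831.13 − 18761257.67 = 789573.46.
Divide by its size: 789573.46 / 10333 = 76.4128... → 76.41.

76.41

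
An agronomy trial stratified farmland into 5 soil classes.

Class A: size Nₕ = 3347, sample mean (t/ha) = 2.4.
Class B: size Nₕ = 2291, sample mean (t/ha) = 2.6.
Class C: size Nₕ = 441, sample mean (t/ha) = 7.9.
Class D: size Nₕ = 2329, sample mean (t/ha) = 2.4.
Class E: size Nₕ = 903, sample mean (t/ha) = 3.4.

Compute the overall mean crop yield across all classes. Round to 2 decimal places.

2.81

N = 3347 + 2291 + 441 + 2329 + 903 = 9311.
The stratified mean weights each stratum mean by its population share Nₕ/N.
Σ Nₕx̄ₕ = 3347·2.4 + 2291·2.6 + 441·7.9 + 2329·2.4 + 903·3.4 = 8032.8 + 5956.6 + 3483.9 + 5589.6 + 3070.2 = 26133.1.
Divide by N: 26133.1 / 9311 = 2.8067... → 2.81.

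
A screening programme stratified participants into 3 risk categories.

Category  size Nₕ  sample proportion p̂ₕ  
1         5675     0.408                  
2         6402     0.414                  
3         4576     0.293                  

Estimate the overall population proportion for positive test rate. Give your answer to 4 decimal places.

Wₕ = Nₕ/N with N = 16653: 0.3408, 0.3844, 0.2748.
p̂_st = 0.3408·0.408 + 0.3844·0.414 + 0.2748·0.293 ≈ 0.378706... → 0.3787.

0.3787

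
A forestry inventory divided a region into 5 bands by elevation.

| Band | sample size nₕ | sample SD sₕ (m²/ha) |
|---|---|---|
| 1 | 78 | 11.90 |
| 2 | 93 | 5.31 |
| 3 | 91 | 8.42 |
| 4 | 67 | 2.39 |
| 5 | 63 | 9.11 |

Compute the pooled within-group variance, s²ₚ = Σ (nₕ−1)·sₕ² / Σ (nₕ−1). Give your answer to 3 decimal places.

Degrees of freedom: 77 + 92 + 90 + 66 + 62 = 387.
Σ(nₕ−1)sₕ² = 77·141.61 + 92·28.1961 + 90·70.8964 + 66·5.7121 + 62·82.9921 = 25401.196.
s²ₚ = 25401.196 / 387 = 65.63617... → 65.636.

65.636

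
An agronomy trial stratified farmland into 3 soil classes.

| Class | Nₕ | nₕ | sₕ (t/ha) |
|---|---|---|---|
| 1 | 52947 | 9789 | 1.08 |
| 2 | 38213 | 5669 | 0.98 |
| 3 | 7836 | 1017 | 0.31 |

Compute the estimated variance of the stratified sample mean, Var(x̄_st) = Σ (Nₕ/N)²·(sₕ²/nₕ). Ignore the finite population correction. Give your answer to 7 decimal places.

N = 98996; Wₕ = Nₕ/N.
class 1: (52947/98996)²·1.08²/9789 = 0.0000340845
class 2: (38213/98996)²·0.98²/5669 = 0.0000252425
class 3: (7836/98996)²·0.31²/1017 = 0.0000005920
Sum = 0.0000599190 → 0.0000599.

0.0000599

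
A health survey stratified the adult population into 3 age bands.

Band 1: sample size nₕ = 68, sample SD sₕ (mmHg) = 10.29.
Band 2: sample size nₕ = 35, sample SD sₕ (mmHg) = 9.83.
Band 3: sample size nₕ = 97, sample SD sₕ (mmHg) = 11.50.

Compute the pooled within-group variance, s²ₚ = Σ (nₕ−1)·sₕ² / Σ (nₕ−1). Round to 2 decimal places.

Degrees of freedom: 67 + 34 + 96 = 197.
Σ(nₕ−1)sₕ² = 67·105.8841 + 34·96.6289 + 96·132.25 = 23075.6173.
s²ₚ = 23075.6173 / 197 = 117.1351... → 117.14.

117.14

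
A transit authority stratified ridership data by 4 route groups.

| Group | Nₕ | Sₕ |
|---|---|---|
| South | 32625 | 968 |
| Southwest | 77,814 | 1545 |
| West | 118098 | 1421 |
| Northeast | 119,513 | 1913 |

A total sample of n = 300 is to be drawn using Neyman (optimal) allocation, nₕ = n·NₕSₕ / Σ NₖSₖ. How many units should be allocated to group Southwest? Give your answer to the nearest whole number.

Σ NₕSₕ = 32625·968 + 77814·1545 + 118098·1421 + 119513·1913 = 548249257.
Share for Southwest: 120222630/548249257 = 0.21928.
n_Southwest = 300 × 0.21928 = 65.785... → 66.

66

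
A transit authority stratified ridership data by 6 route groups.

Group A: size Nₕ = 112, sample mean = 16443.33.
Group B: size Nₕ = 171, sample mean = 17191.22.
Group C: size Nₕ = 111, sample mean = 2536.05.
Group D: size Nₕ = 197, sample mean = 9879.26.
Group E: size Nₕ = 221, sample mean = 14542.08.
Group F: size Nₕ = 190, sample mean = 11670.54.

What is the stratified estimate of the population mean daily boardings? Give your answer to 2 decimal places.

x̄_st = (Σ Nₕx̄ₕ) / (Σ Nₕ) = (112·16443.33 + 171·17191.22 + 111·2536.05 + 197·9879.26 + 221·14542.08 + 190·11670.54) / 1002
= 12440269.63 / 1002 = 12415.4388... → 12415.44.

12415.44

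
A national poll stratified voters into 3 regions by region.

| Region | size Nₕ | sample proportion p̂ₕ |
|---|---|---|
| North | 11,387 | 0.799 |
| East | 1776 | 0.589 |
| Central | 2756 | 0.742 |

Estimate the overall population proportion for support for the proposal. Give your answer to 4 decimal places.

0.7657

Wₕ = Nₕ/N with N = 15919: 0.7153, 0.1116, 0.1731.
p̂_st = 0.7153·0.799 + 0.1116·0.589 + 0.1731·0.742 ≈ 0.765703... → 0.7657.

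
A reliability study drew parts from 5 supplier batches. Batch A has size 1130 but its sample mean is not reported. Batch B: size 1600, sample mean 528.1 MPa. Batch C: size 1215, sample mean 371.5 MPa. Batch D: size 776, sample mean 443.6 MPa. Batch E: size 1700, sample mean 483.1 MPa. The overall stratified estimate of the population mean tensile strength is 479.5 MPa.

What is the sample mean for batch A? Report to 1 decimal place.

546.0

Σ Nₕx̄ₕ = N·μ, so 1130·x̄_A = 6421·479.5 − (1600·528.1 + 1215·371.5 + 776·443.6 + 1700·483.1).
= 3078869.5 − 2461836.1 = 617033.4.
x̄_A = 617033.4 / 1130 = 546.047... → 546.0.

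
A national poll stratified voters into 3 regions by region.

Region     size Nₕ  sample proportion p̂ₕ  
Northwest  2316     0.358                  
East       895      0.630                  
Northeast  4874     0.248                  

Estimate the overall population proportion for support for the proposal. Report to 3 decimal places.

N = 2316 + 895 + 4874 = 8085.
Overall proportion = Σ (Nₕ/N)·p̂ₕ.
Σ Nₕp̂ₕ = 829.128 + 563.85 + 1208.752 = 2601.73.
2601.73 / 8085 = 0.32180... → 0.322.

0.322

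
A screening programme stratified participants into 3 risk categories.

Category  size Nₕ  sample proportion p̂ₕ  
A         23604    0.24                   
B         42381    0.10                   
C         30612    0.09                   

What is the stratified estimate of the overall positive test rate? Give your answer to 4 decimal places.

0.1310

N = 23604 + 42381 + 30612 = 96597.
Overall proportion = Σ (Nₕ/N)·p̂ₕ.
Σ Nₕp̂ₕ = 5664.96 + 4238.1 + 2755.08 = 12658.14.
12658.14 / 96597 = 0.131041... → 0.1310.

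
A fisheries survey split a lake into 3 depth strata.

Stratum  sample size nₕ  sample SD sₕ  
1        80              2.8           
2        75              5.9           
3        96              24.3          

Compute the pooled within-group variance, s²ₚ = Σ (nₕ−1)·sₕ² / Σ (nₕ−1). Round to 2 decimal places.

239.08

Degrees of freedom: 79 + 74 + 95 = 248.
Σ(nₕ−1)sₕ² = 79·7.84 + 74·34.81 + 95·590.49 = 59291.85.
s²ₚ = 59291.85 / 248 = 239.0800... → 239.08.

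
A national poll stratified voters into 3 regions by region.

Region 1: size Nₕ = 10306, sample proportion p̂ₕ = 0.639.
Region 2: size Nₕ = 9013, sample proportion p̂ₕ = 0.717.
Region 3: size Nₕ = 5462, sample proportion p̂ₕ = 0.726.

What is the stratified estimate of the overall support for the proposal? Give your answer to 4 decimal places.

N = 10306 + 9013 + 5462 = 24781.
Overall proportion = Σ (Nₕ/N)·p̂ₕ.
Σ Nₕp̂ₕ = 6585.534 + 6462.321 + 3965.412 = 17013.267.
17013.267 / 24781 = 0.686545... → 0.6865.

0.6865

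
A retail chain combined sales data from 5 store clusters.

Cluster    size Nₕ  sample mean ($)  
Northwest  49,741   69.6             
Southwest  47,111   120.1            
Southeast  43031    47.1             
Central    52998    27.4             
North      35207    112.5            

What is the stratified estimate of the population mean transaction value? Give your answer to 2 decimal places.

N = 49741 + 47111 + 43031 + 52998 + 35207 = 228088.
Weight each subgroup mean by Nₕ/N and sum.
Σ Nₕx̄ₕ = 49741·69.6 + 47111·120.1 + 43031·47.1 + 52998·27.4 + 35207·112.5 = 3461973.6 + 5658031.1 + 2026760.1 + 1452145.2 + 3960787.5 = 16559697.5.
Divide by N: 16559697.5 / 228088 = 72.6022... → 72.60.

72.60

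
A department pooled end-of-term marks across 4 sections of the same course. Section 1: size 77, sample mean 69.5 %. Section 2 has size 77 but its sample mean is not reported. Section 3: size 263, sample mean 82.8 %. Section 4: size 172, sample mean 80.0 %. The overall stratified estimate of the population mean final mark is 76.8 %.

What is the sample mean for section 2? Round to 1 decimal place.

56.5

Σ Nₕx̄ₕ = N·μ, so 77·x̄_2 = 589·76.8 − (77·69.5 + 263·82.8 + 172·80.0).
= 45235.2 − 40887.9 = 4347.3.
x̄_2 = 4347.3 / 77 = 56.458... → 56.5.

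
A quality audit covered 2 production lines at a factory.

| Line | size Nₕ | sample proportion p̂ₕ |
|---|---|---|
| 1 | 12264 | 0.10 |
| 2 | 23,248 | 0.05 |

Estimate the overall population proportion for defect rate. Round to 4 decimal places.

0.0673

Wₕ = Nₕ/N with N = 35512: 0.3453, 0.6547.
p̂_st = 0.3453·0.10 + 0.6547·0.05 ≈ 0.067267... → 0.0673.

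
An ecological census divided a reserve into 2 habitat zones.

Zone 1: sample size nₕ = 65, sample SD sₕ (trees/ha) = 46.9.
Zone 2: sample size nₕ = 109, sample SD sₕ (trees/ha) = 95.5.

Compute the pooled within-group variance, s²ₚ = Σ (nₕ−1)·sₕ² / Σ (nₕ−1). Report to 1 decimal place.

6545.1

1: (65−1)·46.9² = 64·2199.61 = 140775.04
2: (109−1)·95.5² = 108·9120.25 = 984987
Numerator = 1125762.04; denominator = Σ(nₕ−1) = 172.
s²ₚ = 1125762.04/172 = 6545.128... → 6545.1.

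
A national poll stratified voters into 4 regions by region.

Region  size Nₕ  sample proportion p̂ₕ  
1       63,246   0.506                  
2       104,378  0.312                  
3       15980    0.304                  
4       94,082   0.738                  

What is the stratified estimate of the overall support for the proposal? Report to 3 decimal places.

0.500

Wₕ = Nₕ/N with N = 277686: 0.2278, 0.3759, 0.0575, 0.3388.
p̂_st = 0.2278·0.506 + 0.3759·0.312 + 0.0575·0.304 + 0.3388·0.738 ≈ 0.50006... → 0.500.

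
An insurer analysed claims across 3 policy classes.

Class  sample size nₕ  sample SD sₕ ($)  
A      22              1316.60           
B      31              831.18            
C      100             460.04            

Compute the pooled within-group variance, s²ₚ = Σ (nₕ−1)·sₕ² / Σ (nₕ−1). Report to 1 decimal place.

A: (22−1)·1316.60² = 21·1733435.56 = 36402146.76
B: (31−1)·831.18² = 30·690860.1924 = 20725805.772
C: (100−1)·460.04² = 99·211636.8016 = 20952043.3584
Numerator = 78079995.8904; denominator = Σ(nₕ−1) = 150.
s²ₚ = 78079995.8904/150 = 520533.306... → 520533.3.

520533.3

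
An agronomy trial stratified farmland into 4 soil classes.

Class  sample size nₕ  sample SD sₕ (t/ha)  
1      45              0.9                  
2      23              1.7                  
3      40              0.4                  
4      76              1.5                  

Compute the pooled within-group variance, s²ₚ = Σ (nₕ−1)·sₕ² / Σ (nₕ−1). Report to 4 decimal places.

Degrees of freedom: 44 + 22 + 39 + 75 = 180.
Σ(nₕ−1)sₕ² = 44·0.81 + 22·2.89 + 39·0.16 + 75·2.25 = 274.21.
s²ₚ = 274.21 / 180 = 1.523389... → 1.5234.

1.5234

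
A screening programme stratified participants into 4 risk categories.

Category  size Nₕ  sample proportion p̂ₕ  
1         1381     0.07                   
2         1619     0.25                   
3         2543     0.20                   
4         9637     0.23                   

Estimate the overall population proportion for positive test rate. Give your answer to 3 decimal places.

0.213

Wₕ = Nₕ/N with N = 15180: 0.0910, 0.1067, 0.1675, 0.6348.
p̂_st = 0.0910·0.07 + 0.1067·0.25 + 0.1675·0.20 + 0.6348·0.23 ≈ 0.21255... → 0.213.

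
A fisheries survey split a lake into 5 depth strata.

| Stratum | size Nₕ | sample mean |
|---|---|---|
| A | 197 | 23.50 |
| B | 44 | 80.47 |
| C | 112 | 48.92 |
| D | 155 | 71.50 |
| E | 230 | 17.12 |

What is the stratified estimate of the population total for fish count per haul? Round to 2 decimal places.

28669.32

Estimate total by summing Nₕ·x̄ₕ over strata.
197·23.50 + 44·80.47 + 112·48.92 + 155·71.50 + 230·17.12 = 4629.5 + 3540.68 + 5479.04 + 11082.5 + 3937.6 = 28669.32.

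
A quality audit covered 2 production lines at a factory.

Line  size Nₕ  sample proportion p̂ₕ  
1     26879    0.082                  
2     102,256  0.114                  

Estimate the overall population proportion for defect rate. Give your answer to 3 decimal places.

0.107

Wₕ = Nₕ/N with N = 129135: 0.2081, 0.7919.
p̂_st = 0.2081·0.082 + 0.7919·0.114 ≈ 0.10734... → 0.107.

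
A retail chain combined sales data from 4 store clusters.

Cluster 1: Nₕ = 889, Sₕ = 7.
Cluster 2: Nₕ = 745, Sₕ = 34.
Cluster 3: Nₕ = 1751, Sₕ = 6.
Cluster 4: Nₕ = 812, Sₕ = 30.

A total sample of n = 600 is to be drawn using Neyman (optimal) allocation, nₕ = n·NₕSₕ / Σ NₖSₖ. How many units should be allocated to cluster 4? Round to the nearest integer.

1: NₕSₕ = 889·7 = 6223
2: NₕSₕ = 745·34 = 25330
3: NₕSₕ = 1751·6 = 10506
4: NₕSₕ = 812·30 = 24360
Σ NₕSₕ = 66419.
n_4 = 600·24360/66419 = 220.058... → 220.

220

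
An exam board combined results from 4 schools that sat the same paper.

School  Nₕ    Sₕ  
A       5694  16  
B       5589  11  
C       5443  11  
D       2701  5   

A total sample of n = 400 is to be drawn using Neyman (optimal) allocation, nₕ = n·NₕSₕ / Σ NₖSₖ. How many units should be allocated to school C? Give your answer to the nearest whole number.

106

A: NₕSₕ = 5694·16 = 91104
B: NₕSₕ = 5589·11 = 61479
C: NₕSₕ = 5443·11 = 59873
D: NₕSₕ = 2701·5 = 13505
Σ NₕSₕ = 225961.
n_C = 400·59873/225961 = 105.988... → 106.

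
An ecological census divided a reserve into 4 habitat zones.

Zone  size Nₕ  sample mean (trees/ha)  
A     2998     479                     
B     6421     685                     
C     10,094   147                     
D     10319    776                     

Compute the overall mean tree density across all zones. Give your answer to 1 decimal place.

513.7

N = 29832; weights Wₕ = Nₕ/N = (0.1005, 0.2152, 0.3384, 0.3459).
x̄_st = Σ Wₕ·x̄ₕ = 0.1005·479 + 0.2152·685 + 0.3384·147 + 0.3459·776 ≈ 513.737...
→ 513.7.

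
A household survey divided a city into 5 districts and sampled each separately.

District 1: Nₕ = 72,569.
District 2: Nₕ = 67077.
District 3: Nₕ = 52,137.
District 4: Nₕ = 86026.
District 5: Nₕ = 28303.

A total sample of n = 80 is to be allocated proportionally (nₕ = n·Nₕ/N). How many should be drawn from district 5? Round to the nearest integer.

Share of district 5 = 28303/306112 = 0.09246.
Allocate 80 × 0.09246 = 7.397... → 7.

7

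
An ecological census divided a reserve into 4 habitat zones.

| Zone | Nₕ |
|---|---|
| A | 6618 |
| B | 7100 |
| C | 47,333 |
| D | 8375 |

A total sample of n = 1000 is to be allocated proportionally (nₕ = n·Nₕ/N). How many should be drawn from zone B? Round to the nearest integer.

102

Share of zone B = 7100/69426 = 0.10227.
Allocate 1000 × 0.10227 = 102.267... → 102.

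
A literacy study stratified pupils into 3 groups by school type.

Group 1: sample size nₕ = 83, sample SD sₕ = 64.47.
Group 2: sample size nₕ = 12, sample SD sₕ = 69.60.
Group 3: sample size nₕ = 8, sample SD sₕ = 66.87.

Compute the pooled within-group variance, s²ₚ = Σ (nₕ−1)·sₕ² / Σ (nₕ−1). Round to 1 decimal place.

Degrees of freedom: 82 + 11 + 7 = 100.
Σ(nₕ−1)sₕ² = 82·4156.3809 + 11·4844.16 + 7·4471.5969 = 425410.1721.
s²ₚ = 425410.1721 / 100 = 4254.102... → 4254.1.

4254.1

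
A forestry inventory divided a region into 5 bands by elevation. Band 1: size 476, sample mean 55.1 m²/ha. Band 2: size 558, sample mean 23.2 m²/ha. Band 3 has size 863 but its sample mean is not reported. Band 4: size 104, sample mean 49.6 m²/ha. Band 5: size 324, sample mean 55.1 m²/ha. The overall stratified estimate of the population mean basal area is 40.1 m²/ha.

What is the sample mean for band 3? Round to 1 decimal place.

N = 476 + 558 + 863 + 104 + 324 = 2325.
Overall total = μ·N = 40.1·2325 = 93232.5.
Subtract the known strata: 476·55.1 + 558·23.2 + 104·49.6 + 324·55.1 = 62184.
Remaining total for band 3: 93232.5 − 62184 = 31048.5.
Divide by its size: 31048.5 / 863 = 35.977... → 36.0.

36.0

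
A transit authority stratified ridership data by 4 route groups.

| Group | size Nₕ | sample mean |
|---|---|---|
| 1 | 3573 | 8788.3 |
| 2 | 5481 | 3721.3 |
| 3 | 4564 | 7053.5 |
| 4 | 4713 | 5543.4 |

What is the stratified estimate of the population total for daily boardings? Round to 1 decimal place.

110115259.4

Estimate total by summing Nₕ·x̄ₕ over strata.
3573·8788.3 + 5481·3721.3 + 4564·7053.5 + 4713·5543.4 = 31400595.9 + 20396445.3 + 32192174 + 26126044.2 = 110115259.4.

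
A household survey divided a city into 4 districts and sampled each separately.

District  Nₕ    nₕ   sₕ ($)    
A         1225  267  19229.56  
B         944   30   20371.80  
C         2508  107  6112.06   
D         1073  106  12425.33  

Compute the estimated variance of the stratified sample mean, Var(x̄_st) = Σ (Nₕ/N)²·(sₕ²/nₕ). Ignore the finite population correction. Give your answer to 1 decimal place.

552859.7

N = 5750. Term for each stratum: Wₕ²sₕ²/nₕ.
Var(x̄_st) = 62858.4866 + 372860.0489 + 66421.8267 + 50719.3586 = 552859.7208 → 552859.7.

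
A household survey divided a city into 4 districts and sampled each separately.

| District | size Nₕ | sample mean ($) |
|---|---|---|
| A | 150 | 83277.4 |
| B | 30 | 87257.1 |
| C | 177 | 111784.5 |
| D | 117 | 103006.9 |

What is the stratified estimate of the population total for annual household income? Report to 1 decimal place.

46946986.8

Estimate total by summing Nₕ·x̄ₕ over strata.
150·83277.4 + 30·87257.1 + 177·111784.5 + 117·103006.9 = 12491610 + 2617713 + 19785856.5 + 12051807.3 = 46946986.8.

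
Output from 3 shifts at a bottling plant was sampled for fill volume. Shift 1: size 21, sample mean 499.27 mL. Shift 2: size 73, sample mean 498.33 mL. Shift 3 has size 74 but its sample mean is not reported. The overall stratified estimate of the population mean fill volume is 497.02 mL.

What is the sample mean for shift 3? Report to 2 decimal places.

Σ Nₕx̄ₕ = N·μ, so 74·x̄_3 = 168·497.02 − (21·499.27 + 73·498.33).
= 83499.36 − 46862.76 = 36636.6.
x̄_3 = 36636.6 / 74 = 495.0892... → 495.09.

495.09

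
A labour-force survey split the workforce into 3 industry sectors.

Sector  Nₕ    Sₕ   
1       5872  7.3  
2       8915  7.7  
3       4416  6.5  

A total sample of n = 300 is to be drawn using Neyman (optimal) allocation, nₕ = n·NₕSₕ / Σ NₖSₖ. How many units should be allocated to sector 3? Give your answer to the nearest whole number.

Σ NₕSₕ = 5872·7.3 + 8915·7.7 + 4416·6.5 = 140215.1.
Share for 3: 28704/140215.1 = 0.20471.
n_3 = 300 × 0.20471 = 61.414... → 61.

61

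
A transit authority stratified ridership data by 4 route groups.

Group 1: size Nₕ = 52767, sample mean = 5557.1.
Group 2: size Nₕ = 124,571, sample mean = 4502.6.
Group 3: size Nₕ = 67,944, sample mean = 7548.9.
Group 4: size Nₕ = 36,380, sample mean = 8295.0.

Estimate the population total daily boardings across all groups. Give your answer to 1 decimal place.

Estimate total by summing Nₕ·x̄ₕ over strata.
52767·5557.1 + 124571·4502.6 + 67944·7548.9 + 36380·8295.0 = 293231495.7 + 560893384.6 + 512902461.6 + 301772100 = 1668799441.9.

1668799441.9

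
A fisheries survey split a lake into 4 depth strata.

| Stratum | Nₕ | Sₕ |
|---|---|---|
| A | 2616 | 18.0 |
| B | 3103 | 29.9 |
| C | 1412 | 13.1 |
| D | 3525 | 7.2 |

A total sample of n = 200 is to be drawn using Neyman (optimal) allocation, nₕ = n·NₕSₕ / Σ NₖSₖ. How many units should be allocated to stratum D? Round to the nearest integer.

Σ NₕSₕ = 2616·18.0 + 3103·29.9 + 1412·13.1 + 3525·7.2 = 183744.9.
Share for D: 25380/183744.9 = 0.13813.
n_D = 200 × 0.13813 = 27.625... → 28.

28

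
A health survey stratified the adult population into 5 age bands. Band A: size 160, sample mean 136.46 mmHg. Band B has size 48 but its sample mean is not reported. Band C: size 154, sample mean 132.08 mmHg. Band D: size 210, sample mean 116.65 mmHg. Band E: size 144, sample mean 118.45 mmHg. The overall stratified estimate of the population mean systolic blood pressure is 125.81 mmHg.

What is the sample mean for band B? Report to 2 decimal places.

N = 160 + 48 + 154 + 210 + 144 = 716.
Overall total = μ·N = 125.81·716 = 90079.96.
Subtract the known strata: 160·136.46 + 154·132.08 + 210·116.65 + 144·118.45 = 83727.22.
Remaining total for band B: 90079.96 − 83727.22 = 6352.74.
Divide by its size: 6352.74 / 48 = 132.3488... → 132.35.

132.35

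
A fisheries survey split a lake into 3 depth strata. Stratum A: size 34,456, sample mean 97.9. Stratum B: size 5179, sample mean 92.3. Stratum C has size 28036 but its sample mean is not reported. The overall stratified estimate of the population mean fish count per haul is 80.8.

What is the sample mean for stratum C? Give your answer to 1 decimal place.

57.7

N = 34456 + 5179 + 28036 = 67671.
Overall total = μ·N = 80.8·67671 = 5467816.8.
Subtract the known strata: 34456·97.9 + 5179·92.3 = 3851264.1.
Remaining total for stratum C: 5467816.8 − 3851264.1 = 1616552.7.
Divide by its size: 1616552.7 / 28036 = 57.660... → 57.7.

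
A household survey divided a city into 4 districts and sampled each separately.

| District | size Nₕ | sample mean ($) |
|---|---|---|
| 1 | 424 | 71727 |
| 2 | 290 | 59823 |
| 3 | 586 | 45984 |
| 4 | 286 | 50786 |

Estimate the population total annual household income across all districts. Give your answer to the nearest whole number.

Estimate total by summing Nₕ·x̄ₕ over strata.
424·71727 + 290·59823 + 586·45984 + 286·50786 = 30412248 + 17348670 + 26946624 + 14524796 = 89232338.

89232338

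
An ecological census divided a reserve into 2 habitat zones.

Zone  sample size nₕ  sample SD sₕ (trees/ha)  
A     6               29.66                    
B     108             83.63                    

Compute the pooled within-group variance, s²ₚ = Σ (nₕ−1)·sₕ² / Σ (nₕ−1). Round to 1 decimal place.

Degrees of freedom: 5 + 107 = 112.
Σ(nₕ−1)sₕ² = 5·879.7156 + 107·6993.9769 = 752754.1063.
s²ₚ = 752754.1063 / 112 = 6721.019... → 6721.0.

6721.0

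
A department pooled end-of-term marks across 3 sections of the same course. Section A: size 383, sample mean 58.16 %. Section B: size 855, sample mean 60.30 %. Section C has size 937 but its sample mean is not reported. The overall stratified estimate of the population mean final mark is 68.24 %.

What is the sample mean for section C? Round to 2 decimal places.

N = 383 + 855 + 937 = 2175.
Overall total = μ·N = 68.24·2175 = 148422.
Subtract the known strata: 383·58.16 + 855·60.30 = 73831.78.
Remaining total for section C: 148422 − 73831.78 = 74590.22.
Divide by its size: 74590.22 / 937 = 79.6054... → 79.61.

79.61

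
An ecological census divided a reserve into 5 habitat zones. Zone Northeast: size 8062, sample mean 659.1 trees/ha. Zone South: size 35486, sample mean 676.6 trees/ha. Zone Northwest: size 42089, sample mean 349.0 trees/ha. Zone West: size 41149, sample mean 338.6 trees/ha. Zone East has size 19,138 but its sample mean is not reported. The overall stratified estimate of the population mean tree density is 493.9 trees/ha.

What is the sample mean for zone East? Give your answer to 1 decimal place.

738.1

N = 8062 + 35486 + 42089 + 41149 + 19138 = 145924.
Overall total = μ·N = 493.9·145924 = 72071863.6.
Subtract the known strata: 8062·659.1 + 35486·676.6 + 42089·349.0 + 41149·338.6 = 57945604.2.
Remaining total for zone East: 72071863.6 − 57945604.2 = 14126259.4.
Divide by its size: 14126259.4 / 19138 = 738.126... → 738.1.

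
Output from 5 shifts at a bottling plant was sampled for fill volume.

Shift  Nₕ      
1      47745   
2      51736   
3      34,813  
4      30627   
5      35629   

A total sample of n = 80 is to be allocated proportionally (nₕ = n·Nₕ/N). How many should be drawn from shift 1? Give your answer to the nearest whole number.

19

N = 47745 + 51736 + 34813 + 30627 + 35629 = 200550.
n_1 = 80·47745/200550 = 19.046... → 19.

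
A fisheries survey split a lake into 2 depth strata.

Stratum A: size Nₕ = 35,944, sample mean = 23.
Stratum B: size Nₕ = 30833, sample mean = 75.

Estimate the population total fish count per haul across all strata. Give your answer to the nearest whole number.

Estimate total by summing Nₕ·x̄ₕ over strata.
35944·23 + 30833·75 = 826712 + 2312475 = 3139187.

3139187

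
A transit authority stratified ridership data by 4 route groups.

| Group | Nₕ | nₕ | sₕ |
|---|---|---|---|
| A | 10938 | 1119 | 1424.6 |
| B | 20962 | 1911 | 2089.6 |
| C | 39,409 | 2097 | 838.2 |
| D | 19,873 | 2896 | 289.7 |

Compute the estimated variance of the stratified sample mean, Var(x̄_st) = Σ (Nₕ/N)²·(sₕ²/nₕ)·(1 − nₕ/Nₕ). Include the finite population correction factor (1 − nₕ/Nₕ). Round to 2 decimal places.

193.61

N = 91182; Wₕ = Nₕ/N.
group A: (10938/91182)²·1424.6²/1119·(1 − 1119/10938) = 23.42841
group B: (20962/91182)²·2089.6²/1911·(1 − 1911/20962) = 109.74832
group C: (39409/91182)²·838.2²/2097·(1 − 2097/39409) = 59.25467
group D: (19873/91182)²·289.7²/2896·(1 − 2896/19873) = 1.17599
Sum = 193.60740 → 193.61.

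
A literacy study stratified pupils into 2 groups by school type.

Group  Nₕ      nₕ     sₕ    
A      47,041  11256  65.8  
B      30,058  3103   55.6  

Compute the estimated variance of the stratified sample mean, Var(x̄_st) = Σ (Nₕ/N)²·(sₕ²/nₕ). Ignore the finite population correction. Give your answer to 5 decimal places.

N = 77099; Wₕ = Nₕ/N.
group A: (47041/77099)²·65.8²/11256 = 0.14319350
group B: (30058/77099)²·55.6²/3103 = 0.15142252
Sum = 0.29461602 → 0.29462.

0.29462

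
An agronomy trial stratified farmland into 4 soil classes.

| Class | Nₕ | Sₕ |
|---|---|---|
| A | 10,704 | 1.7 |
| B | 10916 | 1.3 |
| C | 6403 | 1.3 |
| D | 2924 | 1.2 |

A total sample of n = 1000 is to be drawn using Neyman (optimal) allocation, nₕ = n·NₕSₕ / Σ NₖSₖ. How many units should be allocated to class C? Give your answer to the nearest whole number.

A: NₕSₕ = 10704·1.7 = 18196.8
B: NₕSₕ = 10916·1.3 = 14190.8
C: NₕSₕ = 6403·1.3 = 8323.9
D: NₕSₕ = 2924·1.2 = 3508.8
Σ NₕSₕ = 44220.3.
n_C = 1000·8323.9/44220.3 = 188.237... → 188.

188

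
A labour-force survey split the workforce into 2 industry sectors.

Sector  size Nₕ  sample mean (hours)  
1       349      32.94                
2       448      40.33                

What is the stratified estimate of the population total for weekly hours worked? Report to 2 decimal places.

29563.90

1: 349·32.94 = 11496.06
2: 448·40.33 = 18067.84
τ̂ = Σ Nₕx̄ₕ = 29563.90.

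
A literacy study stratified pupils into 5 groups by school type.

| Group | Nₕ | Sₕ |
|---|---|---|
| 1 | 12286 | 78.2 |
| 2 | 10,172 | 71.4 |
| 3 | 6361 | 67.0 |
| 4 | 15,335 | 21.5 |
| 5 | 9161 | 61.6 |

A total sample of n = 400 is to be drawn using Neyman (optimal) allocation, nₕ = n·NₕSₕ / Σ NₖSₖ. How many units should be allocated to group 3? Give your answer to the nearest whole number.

1: NₕSₕ = 12286·78.2 = 960765.2
2: NₕSₕ = 10172·71.4 = 726280.8
3: NₕSₕ = 6361·67.0 = 426187
4: NₕSₕ = 15335·21.5 = 329702.5
5: NₕSₕ = 9161·61.6 = 564317.6
Σ NₕSₕ = 3007253.1.
n_3 = 400·426187/3007253.1 = 56.688... → 57.

57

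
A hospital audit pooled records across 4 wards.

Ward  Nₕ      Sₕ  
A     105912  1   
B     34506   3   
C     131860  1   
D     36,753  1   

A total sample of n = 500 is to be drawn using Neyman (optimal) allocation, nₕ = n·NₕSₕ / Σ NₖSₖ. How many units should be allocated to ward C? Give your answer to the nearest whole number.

Σ NₕSₕ = 105912·1 + 34506·3 + 131860·1 + 36753·1 = 378043.
Share for C: 131860/378043 = 0.34880.
n_C = 500 × 0.34880 = 174.398... → 174.

174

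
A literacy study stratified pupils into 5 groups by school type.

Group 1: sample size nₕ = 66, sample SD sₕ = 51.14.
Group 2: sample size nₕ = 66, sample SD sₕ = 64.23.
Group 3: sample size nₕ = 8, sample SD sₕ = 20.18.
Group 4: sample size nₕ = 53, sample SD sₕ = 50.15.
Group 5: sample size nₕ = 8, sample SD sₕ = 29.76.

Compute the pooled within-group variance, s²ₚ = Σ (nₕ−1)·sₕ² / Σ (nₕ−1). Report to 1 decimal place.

2948.9

Degrees of freedom: 65 + 65 + 7 + 52 + 7 = 196.
Σ(nₕ−1)sₕ² = 65·2615.2996 + 65·4125.4929 + 7·407.2324 + 52·2515.0225 + 7·885.6576 = 577982.9125.
s²ₚ = 577982.9125 / 196 = 2948.892... → 2948.9.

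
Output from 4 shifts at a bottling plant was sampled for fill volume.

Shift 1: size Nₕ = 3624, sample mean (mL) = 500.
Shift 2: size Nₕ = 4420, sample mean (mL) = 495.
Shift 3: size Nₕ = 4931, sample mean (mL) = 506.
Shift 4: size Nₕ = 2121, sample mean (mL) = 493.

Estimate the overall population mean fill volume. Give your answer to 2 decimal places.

N = 15096; weights Wₕ = Nₕ/N = (0.2401, 0.2928, 0.3266, 0.1405).
x̄_st = Σ Wₕ·x̄ₕ = 0.2401·500 + 0.2928·495 + 0.3266·506 + 0.1405·493 ≈ 499.5124...
→ 499.51.

499.51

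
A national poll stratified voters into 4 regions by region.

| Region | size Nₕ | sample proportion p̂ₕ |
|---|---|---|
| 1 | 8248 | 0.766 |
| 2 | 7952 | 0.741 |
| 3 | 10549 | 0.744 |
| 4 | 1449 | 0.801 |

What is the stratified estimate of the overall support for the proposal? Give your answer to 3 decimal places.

N = 8248 + 7952 + 10549 + 1449 = 28198.
Overall proportion = Σ (Nₕ/N)·p̂ₕ.
Σ Nₕp̂ₕ = 6317.968 + 5892.432 + 7848.456 + 1160.649 = 21219.505.
21219.505 / 28198 = 0.75252... → 0.753.

0.753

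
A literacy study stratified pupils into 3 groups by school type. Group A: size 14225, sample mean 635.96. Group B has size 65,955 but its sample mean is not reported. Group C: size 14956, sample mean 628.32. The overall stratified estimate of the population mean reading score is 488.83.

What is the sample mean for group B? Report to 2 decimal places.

N = 14225 + 65955 + 14956 = 95136.
Overall total = μ·N = 488.83·95136 = 46505330.88.
Subtract the known strata: 14225·635.96 + 14956·628.32 = 18443684.92.
Remaining total for group B: 46505330.88 − 18443684.92 = 28061645.96.
Divide by its size: 28061645.96 / 65955 = 425.4665... → 425.47.

425.47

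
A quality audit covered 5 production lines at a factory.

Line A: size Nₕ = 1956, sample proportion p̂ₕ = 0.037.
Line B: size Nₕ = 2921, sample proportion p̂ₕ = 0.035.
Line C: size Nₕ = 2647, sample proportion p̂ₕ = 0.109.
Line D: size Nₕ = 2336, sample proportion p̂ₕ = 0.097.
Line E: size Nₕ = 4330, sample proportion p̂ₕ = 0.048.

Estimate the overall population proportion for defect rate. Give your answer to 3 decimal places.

Wₕ = Nₕ/N with N = 14190: 0.1378, 0.2058, 0.1865, 0.1646, 0.3051.
p̂_st = 0.1378·0.037 + 0.2058·0.035 + 0.1865·0.109 + 0.1646·0.097 + 0.3051·0.048 ≈ 0.06325... → 0.063.

0.063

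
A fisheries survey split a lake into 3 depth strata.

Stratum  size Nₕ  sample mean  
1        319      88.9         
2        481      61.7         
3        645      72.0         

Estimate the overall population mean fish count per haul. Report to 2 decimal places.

72.30

N = 319 + 481 + 645 = 1445.
Weight each subgroup mean by Nₕ/N and sum.
Σ Nₕx̄ₕ = 319·88.9 + 481·61.7 + 645·72.0 = 28359.1 + 29677.7 + 46440 = 104476.8.
Divide by N: 104476.8 / 1445 = 72.3023... → 72.30.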